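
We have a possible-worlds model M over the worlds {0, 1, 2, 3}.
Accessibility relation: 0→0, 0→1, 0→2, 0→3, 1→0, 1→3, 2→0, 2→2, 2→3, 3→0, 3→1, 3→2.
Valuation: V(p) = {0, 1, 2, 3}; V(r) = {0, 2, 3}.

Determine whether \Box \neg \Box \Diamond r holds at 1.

No

At 1: \Box \neg \Box \Diamond r requires \neg \Box \Diamond r at every successor {0, 3}.
  \neg \Box \Diamond r fails at 0, so \Box \neg \Box \Diamond r is false at 1.
    At 0: \Box \Diamond r is true, so \neg \Box \Diamond r is false.
      At 0: \Box \Diamond r requires \Diamond r at every successor {0, 1, 2, 3}.
        At 0: \Diamond r is true.
        At 1: \Diamond r is true.
        At 2: \Diamond r is true.
        At 3: \Diamond r is true.
      So \Box \Diamond r is true at 0.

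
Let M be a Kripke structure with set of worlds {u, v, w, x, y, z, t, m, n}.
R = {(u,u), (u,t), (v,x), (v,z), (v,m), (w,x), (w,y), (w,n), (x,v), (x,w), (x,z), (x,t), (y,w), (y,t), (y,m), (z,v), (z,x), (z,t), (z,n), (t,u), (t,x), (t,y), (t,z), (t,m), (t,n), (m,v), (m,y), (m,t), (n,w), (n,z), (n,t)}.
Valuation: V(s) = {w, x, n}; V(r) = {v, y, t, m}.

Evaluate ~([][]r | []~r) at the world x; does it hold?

Yes

At x: [][]r | []~r is false, so ~([][]r | []~r) is true.
  At x: [][]r is false, []~r is false, so [][]r | []~r is false.
    At x: [][]r requires []r at every successor {v, w, z, t}.
      []r fails at v, so [][]r is false at x.
    At x: []~r requires ~r at every successor {v, w, z, t}.
      ~r fails at v, so []~r is false at x.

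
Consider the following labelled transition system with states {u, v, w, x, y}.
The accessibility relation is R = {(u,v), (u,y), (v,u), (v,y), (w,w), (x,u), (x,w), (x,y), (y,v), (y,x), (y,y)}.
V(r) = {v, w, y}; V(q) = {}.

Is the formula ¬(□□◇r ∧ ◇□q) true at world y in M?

Yes

At y: □□◇r ∧ ◇□q is false, so ¬(□□◇r ∧ ◇□q) is true.
  At y: □□◇r is true, ◇□q is false, so □□◇r ∧ ◇□q is false.
    At y: □□◇r requires □◇r at every successor {v, x, y}.
      At v: □◇r is true.
      At x: □◇r is true.
      At y: □◇r is true.
    So □□◇r is true at y.
    At y: ◇□q requires □q at some successor in {v, x, y}.
      At v: □q is false.
      At x: □q is false.
      At y: □q is false.
    So ◇□q is false at y.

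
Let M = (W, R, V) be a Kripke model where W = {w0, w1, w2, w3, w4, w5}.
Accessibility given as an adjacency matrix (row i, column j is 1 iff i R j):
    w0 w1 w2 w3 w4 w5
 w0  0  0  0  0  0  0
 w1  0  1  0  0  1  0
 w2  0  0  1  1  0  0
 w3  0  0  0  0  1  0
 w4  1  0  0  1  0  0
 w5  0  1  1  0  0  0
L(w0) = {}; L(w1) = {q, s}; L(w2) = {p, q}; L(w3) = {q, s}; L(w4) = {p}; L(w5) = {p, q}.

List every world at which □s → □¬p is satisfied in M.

w0, w1, w2, w3, w4, w5

Let φ = □s → □¬p. Evaluate φ at each world:
  w0 (successors ∅): φ is true.
  w1 (successors {w1, w4}): φ is true.
  w2 (successors {w2, w3}): φ is true.
  w3 (successors {w4}): φ is true.
  w4 (successors {w0, w3}): φ is true.
  w5 (successors {w1, w2}): φ is true.
For instance, at w1:
  At w1: □s is false, □¬p is false, so □s → □¬p is true.
    At w1: □s requires s at every successor {w1, w4}.
      s fails at w4, so □s is false at w1.
    At w1: □¬p requires ¬p at every successor {w1, w4}.
      ¬p fails at w4, so □¬p is false at w1.
Satisfying worlds: {w0, w1, w2, w3, w4, w5}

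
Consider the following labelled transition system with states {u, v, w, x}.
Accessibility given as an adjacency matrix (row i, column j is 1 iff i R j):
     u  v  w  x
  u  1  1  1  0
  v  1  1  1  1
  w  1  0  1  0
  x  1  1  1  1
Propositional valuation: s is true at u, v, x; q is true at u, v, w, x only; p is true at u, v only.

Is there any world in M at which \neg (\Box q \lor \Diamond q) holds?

No

Recall that \Box ψ holds at a world iff ψ holds at every accessible world, and \Diamond ψ holds iff ψ holds at some accessible world.
Let φ = \neg (\Box q \lor \Diamond q). Evaluate φ at each world:
  u (successors {u, v, w}): φ is false.
  v (successors {u, v, w, x}): φ is false.
  w (successors {u, w}): φ is false.
  x (successors {u, v, w, x}): φ is false.
For instance, at v:
  At v: \Box q \lor \Diamond q is true, so \neg (\Box q \lor \Diamond q) is false.
    At v: \Box q is true, \Diamond q is true, so \Box q \lor \Diamond q is true.
      At v: \Box q requires q at every successor {u, v, w, x}.
        At u: q is true.
        At v: q is true.
        At w: q is true.
        At x: q is true.
      So \Box q is true at v.
      At v: \Diamond q requires q at some successor in {u, v, w, x}.
        q holds at u, so \Diamond q is true at v.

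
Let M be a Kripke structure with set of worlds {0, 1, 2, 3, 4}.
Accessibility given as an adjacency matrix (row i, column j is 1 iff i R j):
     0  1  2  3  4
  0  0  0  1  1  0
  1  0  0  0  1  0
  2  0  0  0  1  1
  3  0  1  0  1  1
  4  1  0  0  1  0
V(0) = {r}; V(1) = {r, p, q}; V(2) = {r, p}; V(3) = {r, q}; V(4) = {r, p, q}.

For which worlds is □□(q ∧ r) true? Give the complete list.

Recall that □ψ holds at a world iff ψ holds at every accessible world, and ◇ψ holds iff ψ holds at some accessible world.
Let φ = □□(q ∧ r). Evaluate φ at each world:
  0 (successors {2, 3}): φ is true.
  1 (successors {3}): φ is true.
  2 (successors {3, 4}): φ is false.
  3 (successors {1, 3, 4}): φ is false.
  4 (successors {0, 3}): φ is false.
For instance, at 3:
  At 3: □□(q ∧ r) requires □(q ∧ r) at every successor {1, 3, 4}.
    □(q ∧ r) fails at 4, so □□(q ∧ r) is false at 3.
      At 4: □(q ∧ r) requires q ∧ r at every successor {0, 3}.
        q ∧ r fails at 0, so □(q ∧ r) is false at 4.
Satisfying worlds: {0, 1}

0, 1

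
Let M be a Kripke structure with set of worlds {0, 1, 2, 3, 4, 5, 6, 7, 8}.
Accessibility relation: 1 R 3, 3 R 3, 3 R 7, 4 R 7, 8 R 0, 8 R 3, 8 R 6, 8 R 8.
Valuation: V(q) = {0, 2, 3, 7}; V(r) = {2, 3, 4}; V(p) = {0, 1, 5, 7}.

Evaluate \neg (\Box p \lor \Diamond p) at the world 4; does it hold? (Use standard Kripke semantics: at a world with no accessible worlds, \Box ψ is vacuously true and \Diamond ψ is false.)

No

Recall that \Box ψ holds at a world iff ψ holds at every accessible world, and \Diamond ψ holds iff ψ holds at some accessible world.
At 4: \Box p \lor \Diamond p is true, so \neg (\Box p \lor \Diamond p) is false.
  At 4: \Box p is true, \Diamond p is true, so \Box p \lor \Diamond p is true.
    At 4: \Box p requires p at every successor {7}.
      At 7: p is true.
    So \Box p is true at 4.
    At 4: \Diamond p requires p at some successor in {7}.
      p holds at 7, so \Diamond p is true at 4.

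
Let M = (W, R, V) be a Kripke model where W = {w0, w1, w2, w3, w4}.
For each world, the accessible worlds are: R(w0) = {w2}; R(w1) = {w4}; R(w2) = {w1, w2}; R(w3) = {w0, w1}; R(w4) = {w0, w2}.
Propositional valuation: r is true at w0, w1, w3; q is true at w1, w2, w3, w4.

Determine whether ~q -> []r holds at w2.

Yes

At w2: ~q is false, []r is false, so ~q -> []r is true.
  At w2: []r requires r at every successor {w1, w2}.
    r fails at w2, so []r is false at w2.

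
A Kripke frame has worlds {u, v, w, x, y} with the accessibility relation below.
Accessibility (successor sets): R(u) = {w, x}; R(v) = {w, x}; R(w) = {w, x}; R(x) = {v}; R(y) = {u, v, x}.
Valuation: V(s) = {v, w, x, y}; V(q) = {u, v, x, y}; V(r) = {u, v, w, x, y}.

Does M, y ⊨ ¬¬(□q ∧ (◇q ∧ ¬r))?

No

At y: ¬(□q ∧ (◇q ∧ ¬r)) is true, so ¬¬(□q ∧ (◇q ∧ ¬r)) is false.
  At y: □q ∧ (◇q ∧ ¬r) is false, so ¬(□q ∧ (◇q ∧ ¬r)) is true.
    At y: □q is true, ◇q ∧ ¬r is false, so □q ∧ (◇q ∧ ¬r) is false.
      At y: □q requires q at every successor {u, v, x}.
        At u: q is true.
        At v: q is true.
        At x: q is true.
      So □q is true at y.
      At y: ◇q is true, ¬r is false, so ◇q ∧ ¬r is false.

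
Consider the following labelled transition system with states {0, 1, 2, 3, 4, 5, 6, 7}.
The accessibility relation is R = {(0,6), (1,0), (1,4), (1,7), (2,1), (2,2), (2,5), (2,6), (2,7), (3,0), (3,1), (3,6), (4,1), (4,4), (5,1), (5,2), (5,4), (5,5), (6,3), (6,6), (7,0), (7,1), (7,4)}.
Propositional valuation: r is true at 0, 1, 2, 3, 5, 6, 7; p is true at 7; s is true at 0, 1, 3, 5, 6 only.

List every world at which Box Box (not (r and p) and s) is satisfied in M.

Let φ = Box Box (not (r and p) and s). Evaluate φ at each world:
  0 (successors {6}): φ is true.
  1 (successors {0, 4, 7}): φ is false.
  2 (successors {1, 2, 5, 6, 7}): φ is false.
  3 (successors {0, 1, 6}): φ is false.
  4 (successors {1, 4}): φ is false.
  5 (successors {1, 2, 4, 5}): φ is false.
  6 (successors {3, 6}): φ is true.
  7 (successors {0, 1, 4}): φ is false.
For instance, at 1:
  At 1: Box Box (not (r and p) and s) requires Box (not (r and p) and s) at every successor {0, 4, 7}.
    Box (not (r and p) and s) fails at 4, so Box Box (not (r and p) and s) is false at 1.
      At 4: Box (not (r and p) and s) requires not (r and p) and s at every successor {1, 4}.
        not (r and p) and s fails at 4, so Box (not (r and p) and s) is false at 4.
Satisfying worlds: {0, 6}

0, 6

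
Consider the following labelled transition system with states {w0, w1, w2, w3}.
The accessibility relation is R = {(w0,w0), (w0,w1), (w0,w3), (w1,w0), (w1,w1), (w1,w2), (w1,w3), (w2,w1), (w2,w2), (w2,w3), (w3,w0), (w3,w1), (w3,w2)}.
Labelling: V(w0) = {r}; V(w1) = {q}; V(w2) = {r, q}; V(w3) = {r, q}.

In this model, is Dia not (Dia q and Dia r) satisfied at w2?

Recall that Dia ψ holds at a world iff ψ holds at some accessible world.
At w2: Dia not (Dia q and Dia r) requires not (Dia q and Dia r) at some successor in {w1, w2, w3}.
  At w1: not (Dia q and Dia r) is false.
  At w2: not (Dia q and Dia r) is false.
  At w3: not (Dia q and Dia r) is false.
So Dia not (Dia q and Dia r) is false at w2.

No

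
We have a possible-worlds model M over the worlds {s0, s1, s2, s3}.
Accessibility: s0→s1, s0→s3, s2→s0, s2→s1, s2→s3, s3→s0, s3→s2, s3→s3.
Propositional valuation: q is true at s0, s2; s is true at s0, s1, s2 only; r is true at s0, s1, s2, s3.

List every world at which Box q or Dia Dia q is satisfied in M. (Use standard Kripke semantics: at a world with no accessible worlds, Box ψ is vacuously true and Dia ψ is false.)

Let φ = Box q or Dia Dia q. Evaluate φ at each world:
  s0 (successors {s1, s3}): φ is true.
  s1 (successors ∅): φ is true.
  s2 (successors {s0, s1, s3}): φ is true.
  s3 (successors {s0, s2, s3}): φ is true.
For instance, at s2:
  At s2: Box q is false, Dia Dia q is true, so Box q or Dia Dia q is true.
    At s2: Box q requires q at every successor {s0, s1, s3}.
      q fails at s1, so Box q is false at s2.
    At s2: Dia Dia q requires Dia q at some successor in {s0, s1, s3}.
      Dia q holds at s3, so Dia Dia q is true at s2.
Satisfying worlds: {s0, s1, s2, s3}

s0, s1, s2, s3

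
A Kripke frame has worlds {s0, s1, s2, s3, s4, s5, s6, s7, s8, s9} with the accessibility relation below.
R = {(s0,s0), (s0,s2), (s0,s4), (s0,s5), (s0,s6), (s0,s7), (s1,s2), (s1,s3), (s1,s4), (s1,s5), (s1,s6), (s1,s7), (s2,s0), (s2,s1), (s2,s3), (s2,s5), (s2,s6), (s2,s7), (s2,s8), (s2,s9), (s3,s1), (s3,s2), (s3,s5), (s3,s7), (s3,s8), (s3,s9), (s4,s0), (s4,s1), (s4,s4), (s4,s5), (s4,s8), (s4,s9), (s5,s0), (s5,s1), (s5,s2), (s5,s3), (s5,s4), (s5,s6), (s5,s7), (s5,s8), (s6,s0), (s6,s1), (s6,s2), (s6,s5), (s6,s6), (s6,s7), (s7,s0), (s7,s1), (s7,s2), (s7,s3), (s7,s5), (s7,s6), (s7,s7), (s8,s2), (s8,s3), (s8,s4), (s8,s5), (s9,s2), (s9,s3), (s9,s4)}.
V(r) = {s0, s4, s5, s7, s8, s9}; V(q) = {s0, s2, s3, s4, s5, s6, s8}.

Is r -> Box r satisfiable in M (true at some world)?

Yes

Let φ = r -> Box r. Evaluate φ at each world:
  s0 (successors {s0, s2, s4, s5, s6, s7}): φ is false.
  s1 (successors {s2, s3, s4, s5, s6, s7}): φ is true.
  s2 (successors {s0, s1, s3, s5, s6, s7, s8, s9}): φ is true.
  s3 (successors {s1, s2, s5, s7, s8, s9}): φ is true.
  s4 (successors {s0, s1, s4, s5, s8, s9}): φ is false.
  s5 (successors {s0, s1, s2, s3, s4, s6, s7, s8}): φ is false.
  s6 (successors {s0, s1, s2, s5, s6, s7}): φ is true.
  s7 (successors {s0, s1, s2, s3, s5, s6, s7}): φ is false.
  s8 (successors {s2, s3, s4, s5}): φ is false.
  s9 (successors {s2, s3, s4}): φ is false.
Detail at s1 (witness):
  At s1: r is false, Box r is false, so r -> Box r is true.
    At s1: Box r requires r at every successor {s2, s3, s4, s5, s6, s7}.
      r fails at s2, so Box r is false at s1.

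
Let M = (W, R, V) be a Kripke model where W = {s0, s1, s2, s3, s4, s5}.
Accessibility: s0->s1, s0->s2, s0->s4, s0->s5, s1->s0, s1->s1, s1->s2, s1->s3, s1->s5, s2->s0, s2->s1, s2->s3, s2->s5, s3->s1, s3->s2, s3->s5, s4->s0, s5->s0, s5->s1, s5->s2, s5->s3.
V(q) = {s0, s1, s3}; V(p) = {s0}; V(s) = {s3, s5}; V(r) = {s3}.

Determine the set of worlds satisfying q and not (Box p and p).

Recall that Box ψ holds at a world iff ψ holds at every accessible world, and Dia ψ holds iff ψ holds at some accessible world.
Let φ = q and not (Box p and p). Evaluate φ at each world:
  s0 (successors {s1, s2, s4, s5}): φ is true.
  s1 (successors {s0, s1, s2, s3, s5}): φ is true.
  s2 (successors {s0, s1, s3, s5}): φ is false.
  s3 (successors {s1, s2, s5}): φ is true.
  s4 (successors {s0}): φ is false.
  s5 (successors {s0, s1, s2, s3}): φ is false.
For instance, at s2:
  At s2: q is false, not (Box p and p) is true, so q and not (Box p and p) is false.
    At s2: Box p and p is false, so not (Box p and p) is true.
      At s2: Box p is false, p is false, so Box p and p is false.
Satisfying worlds: {s0, s1, s3}

s0, s1, s3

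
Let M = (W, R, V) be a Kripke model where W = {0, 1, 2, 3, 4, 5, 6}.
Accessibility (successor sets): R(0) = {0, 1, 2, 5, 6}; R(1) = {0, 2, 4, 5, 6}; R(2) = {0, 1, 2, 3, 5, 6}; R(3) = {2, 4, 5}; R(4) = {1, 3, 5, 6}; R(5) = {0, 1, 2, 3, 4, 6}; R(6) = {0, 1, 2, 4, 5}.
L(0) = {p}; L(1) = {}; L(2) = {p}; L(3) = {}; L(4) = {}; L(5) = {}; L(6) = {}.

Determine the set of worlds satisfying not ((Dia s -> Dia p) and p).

Let φ = not ((Dia s -> Dia p) and p). Evaluate φ at each world:
  0 (successors {0, 1, 2, 5, 6}): φ is false.
  1 (successors {0, 2, 4, 5, 6}): φ is true.
  2 (successors {0, 1, 2, 3, 5, 6}): φ is false.
  3 (successors {2, 4, 5}): φ is true.
  4 (successors {1, 3, 5, 6}): φ is true.
  5 (successors {0, 1, 2, 3, 4, 6}): φ is true.
  6 (successors {0, 1, 2, 4, 5}): φ is true.
For instance, at 0:
  At 0: (Dia s -> Dia p) and p is true, so not ((Dia s -> Dia p) and p) is false.
    At 0: Dia s -> Dia p is true, p is true, so (Dia s -> Dia p) and p is true.
      At 0: Dia s is false, Dia p is true, so Dia s -> Dia p is true.
Satisfying worlds: {1, 3, 4, 5, 6}

1, 3, 4, 5, 6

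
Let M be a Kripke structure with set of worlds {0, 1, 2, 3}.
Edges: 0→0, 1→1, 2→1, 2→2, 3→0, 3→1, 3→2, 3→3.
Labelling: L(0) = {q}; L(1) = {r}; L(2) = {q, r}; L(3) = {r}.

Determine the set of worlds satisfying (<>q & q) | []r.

Let φ = (<>q & q) | []r. Evaluate φ at each world:
  0 (successors {0}): φ is true.
  1 (successors {1}): φ is true.
  2 (successors {1, 2}): φ is true.
  3 (successors {0, 1, 2, 3}): φ is false.
For instance, at 3:
  At 3: <>q & q is false, []r is false, so (<>q & q) | []r is false.
    At 3: <>q is true, q is false, so <>q & q is false.
      At 3: <>q requires q at some successor in {0, 1, 2, 3}.
        q holds at 0, so <>q is true at 3.
    At 3: []r requires r at every successor {0, 1, 2, 3}.
      r fails at 0, so []r is false at 3.
Satisfying worlds: {0, 1, 2}

0, 1, 2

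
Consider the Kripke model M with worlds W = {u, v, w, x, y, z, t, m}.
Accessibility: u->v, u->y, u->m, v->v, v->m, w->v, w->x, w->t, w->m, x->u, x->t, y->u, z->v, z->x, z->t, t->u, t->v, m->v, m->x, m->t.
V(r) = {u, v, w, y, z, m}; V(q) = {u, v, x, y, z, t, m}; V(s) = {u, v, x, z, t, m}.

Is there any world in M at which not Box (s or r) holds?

No

Let φ = not Box (s or r). Evaluate φ at each world:
  u (successors {v, y, m}): φ is false.
  v (successors {v, m}): φ is false.
  w (successors {v, x, t, m}): φ is false.
  x (successors {u, t}): φ is false.
  y (successors {u}): φ is false.
  z (successors {v, x, t}): φ is false.
  t (successors {u, v}): φ is false.
  m (successors {v, x, t}): φ is false.
For instance, at x:
  At x: Box (s or r) is true, so not Box (s or r) is false.
    At x: Box (s or r) requires s or r at every successor {u, t}.
      At u: s or r is true.
      At t: s or r is true.
    So Box (s or r) is true at x.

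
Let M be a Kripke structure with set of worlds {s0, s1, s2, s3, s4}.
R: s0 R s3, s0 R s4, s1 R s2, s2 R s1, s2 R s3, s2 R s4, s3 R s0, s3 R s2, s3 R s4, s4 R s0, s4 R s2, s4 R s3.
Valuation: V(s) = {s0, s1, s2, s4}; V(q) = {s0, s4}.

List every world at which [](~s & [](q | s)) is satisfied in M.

Let φ = [](~s & [](q | s)). Evaluate φ at each world:
  s0 (successors {s3, s4}): φ is false.
  s1 (successors {s2}): φ is false.
  s2 (successors {s1, s3, s4}): φ is false.
  s3 (successors {s0, s2, s4}): φ is false.
  s4 (successors {s0, s2, s3}): φ is false.
For instance, at s0:
  At s0: [](~s & [](q | s)) requires ~s & [](q | s) at every successor {s3, s4}.
    ~s & [](q | s) fails at s4, so [](~s & [](q | s)) is false at s0.
      At s4: ~s is false, [](q | s) is false, so ~s & [](q | s) is false.
Satisfying worlds: none.

none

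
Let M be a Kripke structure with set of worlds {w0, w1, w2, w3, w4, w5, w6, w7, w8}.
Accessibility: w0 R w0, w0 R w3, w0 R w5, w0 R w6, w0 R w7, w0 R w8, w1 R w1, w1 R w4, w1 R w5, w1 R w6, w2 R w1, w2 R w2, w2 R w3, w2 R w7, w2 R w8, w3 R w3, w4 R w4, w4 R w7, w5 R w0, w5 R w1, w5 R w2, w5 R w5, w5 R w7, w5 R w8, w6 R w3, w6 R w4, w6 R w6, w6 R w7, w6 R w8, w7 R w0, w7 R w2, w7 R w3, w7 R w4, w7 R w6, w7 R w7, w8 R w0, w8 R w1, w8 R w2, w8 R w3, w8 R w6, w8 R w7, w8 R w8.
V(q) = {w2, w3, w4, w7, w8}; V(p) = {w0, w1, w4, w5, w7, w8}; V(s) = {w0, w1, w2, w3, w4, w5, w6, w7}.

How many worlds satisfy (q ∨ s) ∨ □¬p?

9

Let φ = (q ∨ s) ∨ □¬p. Evaluate φ at each world:
  w0 (successors {w0, w3, w5, w6, w7, w8}): φ is true.
  w1 (successors {w1, w4, w5, w6}): φ is true.
  w2 (successors {w1, w2, w3, w7, w8}): φ is true.
  w3 (successors {w3}): φ is true.
  w4 (successors {w4, w7}): φ is true.
  w5 (successors {w0, w1, w2, w5, w7, w8}): φ is true.
  w6 (successors {w3, w4, w6, w7, w8}): φ is true.
  w7 (successors {w0, w2, w3, w4, w6, w7}): φ is true.
  w8 (successors {w0, w1, w2, w3, w6, w7, w8}): φ is true.
For instance, at w7:
  At w7: q ∨ s is true, □¬p is false, so (q ∨ s) ∨ □¬p is true.
    At w7: □¬p requires ¬p at every successor {w0, w2, w3, w4, w6, w7}.
      ¬p fails at w0, so □¬p is false at w7.
Satisfying worlds: {w0, w1, w2, w3, w4, w5, w6, w7, w8}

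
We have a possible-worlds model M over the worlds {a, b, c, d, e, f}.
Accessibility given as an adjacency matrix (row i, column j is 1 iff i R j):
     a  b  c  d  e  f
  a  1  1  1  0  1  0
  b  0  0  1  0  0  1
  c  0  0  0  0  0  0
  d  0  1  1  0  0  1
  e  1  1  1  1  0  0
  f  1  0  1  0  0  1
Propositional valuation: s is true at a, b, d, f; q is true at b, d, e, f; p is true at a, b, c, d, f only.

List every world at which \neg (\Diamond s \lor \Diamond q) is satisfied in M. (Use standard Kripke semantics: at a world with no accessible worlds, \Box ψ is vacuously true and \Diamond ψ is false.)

c

Let φ = \neg (\Diamond s \lor \Diamond q). Evaluate φ at each world:
  a (successors {a, b, c, e}): φ is false.
  b (successors {c, f}): φ is false.
  c (successors ∅): φ is true.
  d (successors {b, c, f}): φ is false.
  e (successors {a, b, c, d}): φ is false.
  f (successors {a, c, f}): φ is false.
For instance, at a:
  At a: \Diamond s \lor \Diamond q is true, so \neg (\Diamond s \lor \Diamond q) is false.
    At a: \Diamond s is true, \Diamond q is true, so \Diamond s \lor \Diamond q is true.
      At a: \Diamond s requires s at some successor in {a, b, c, e}.
        s holds at a, so \Diamond s is true at a.
      At a: \Diamond q requires q at some successor in {a, b, c, e}.
        q holds at b, so \Diamond q is true at a.
Satisfying worlds: {c}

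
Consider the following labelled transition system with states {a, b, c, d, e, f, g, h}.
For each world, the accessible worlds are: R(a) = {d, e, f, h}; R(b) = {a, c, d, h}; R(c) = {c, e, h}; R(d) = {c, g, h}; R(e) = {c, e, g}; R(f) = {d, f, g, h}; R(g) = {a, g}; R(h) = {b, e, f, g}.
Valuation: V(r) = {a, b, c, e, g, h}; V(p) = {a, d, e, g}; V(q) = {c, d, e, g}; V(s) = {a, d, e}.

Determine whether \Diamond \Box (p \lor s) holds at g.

Yes

At g: \Diamond \Box (p \lor s) requires \Box (p \lor s) at some successor in {a, g}.
  \Box (p \lor s) holds at g, so \Diamond \Box (p \lor s) is true at g.
    At g: \Box (p \lor s) requires p \lor s at every successor {a, g}.
      At a: p \lor s is true.
      At g: p \lor s is true.
    So \Box (p \lor s) is true at g.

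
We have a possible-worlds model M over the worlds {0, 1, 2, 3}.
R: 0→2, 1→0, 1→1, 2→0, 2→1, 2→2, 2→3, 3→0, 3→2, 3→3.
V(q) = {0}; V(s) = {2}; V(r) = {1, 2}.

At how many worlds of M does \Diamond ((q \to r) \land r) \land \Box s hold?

1

Let φ = \Diamond ((q \to r) \land r) \land \Box s. Evaluate φ at each world:
  0 (successors {2}): φ is true.
  1 (successors {0, 1}): φ is false.
  2 (successors {0, 1, 2, 3}): φ is false.
  3 (successors {0, 2, 3}): φ is false.
For instance, at 3:
  At 3: \Diamond ((q \to r) \land r) is true, \Box s is false, so \Diamond ((q \to r) \land r) \land \Box s is false.
    At 3: \Diamond ((q \to r) \land r) requires (q \to r) \land r at some successor in {0, 2, 3}.
      (q \to r) \land r holds at 2, so \Diamond ((q \to r) \land r) is true at 3.
    At 3: \Box s requires s at every successor {0, 2, 3}.
      s fails at 0, so \Box s is false at 3.
Satisfying worlds: {0}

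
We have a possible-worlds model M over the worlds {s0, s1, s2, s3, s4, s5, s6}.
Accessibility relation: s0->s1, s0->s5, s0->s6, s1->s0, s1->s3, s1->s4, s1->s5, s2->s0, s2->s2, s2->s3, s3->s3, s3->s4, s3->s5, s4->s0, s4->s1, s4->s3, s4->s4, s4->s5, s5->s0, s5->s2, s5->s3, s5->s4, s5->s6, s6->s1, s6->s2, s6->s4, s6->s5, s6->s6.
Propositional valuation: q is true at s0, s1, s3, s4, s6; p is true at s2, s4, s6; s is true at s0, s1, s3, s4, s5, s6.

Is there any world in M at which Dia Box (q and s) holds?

No

Let φ = Dia Box (q and s). Evaluate φ at each world:
  s0 (successors {s1, s5, s6}): φ is false.
  s1 (successors {s0, s3, s4, s5}): φ is false.
  s2 (successors {s0, s2, s3}): φ is false.
  s3 (successors {s3, s4, s5}): φ is false.
  s4 (successors {s0, s1, s3, s4, s5}): φ is false.
  s5 (successors {s0, s2, s3, s4, s6}): φ is false.
  s6 (successors {s1, s2, s4, s5, s6}): φ is false.
For instance, at s3:
  At s3: Dia Box (q and s) requires Box (q and s) at some successor in {s3, s4, s5}.
    At s3: Box (q and s) is false.
    At s4: Box (q and s) is false.
    At s5: Box (q and s) is false.
  So Dia Box (q and s) is false at s3.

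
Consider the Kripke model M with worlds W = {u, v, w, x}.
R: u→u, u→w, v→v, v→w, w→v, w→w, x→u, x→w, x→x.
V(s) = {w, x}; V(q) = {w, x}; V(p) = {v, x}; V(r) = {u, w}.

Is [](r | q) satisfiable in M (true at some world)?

Let φ = [](r | q). Evaluate φ at each world:
  u (successors {u, w}): φ is true.
  v (successors {v, w}): φ is false.
  w (successors {v, w}): φ is false.
  x (successors {u, w, x}): φ is true.
Detail at u (witness):
  At u: [](r | q) requires r | q at every successor {u, w}.
    At u: r | q is true.
    At w: r | q is true.
  So [](r | q) is true at u.

Yes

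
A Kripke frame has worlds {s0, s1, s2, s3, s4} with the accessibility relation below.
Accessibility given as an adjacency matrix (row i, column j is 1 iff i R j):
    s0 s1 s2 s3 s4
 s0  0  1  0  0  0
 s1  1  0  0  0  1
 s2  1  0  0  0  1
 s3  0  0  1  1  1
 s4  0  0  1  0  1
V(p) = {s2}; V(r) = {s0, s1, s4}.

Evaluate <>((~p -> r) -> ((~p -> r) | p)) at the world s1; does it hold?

Yes

Recall that <>ψ holds at a world iff ψ holds at some accessible world.
At s1: <>((~p -> r) -> ((~p -> r) | p)) requires (~p -> r) -> ((~p -> r) | p) at some successor in {s0, s4}.
  (~p -> r) -> ((~p -> r) | p) holds at s0, so <>((~p -> r) -> ((~p -> r) | p)) is true at s1.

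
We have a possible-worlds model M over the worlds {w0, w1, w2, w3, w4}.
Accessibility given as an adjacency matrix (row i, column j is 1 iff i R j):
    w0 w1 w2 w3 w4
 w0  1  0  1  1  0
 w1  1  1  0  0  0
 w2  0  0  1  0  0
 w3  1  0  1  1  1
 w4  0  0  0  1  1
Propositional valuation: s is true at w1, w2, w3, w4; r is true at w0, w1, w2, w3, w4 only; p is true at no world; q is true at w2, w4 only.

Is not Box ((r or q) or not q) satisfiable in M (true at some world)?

No

Recall that Box ψ holds at a world iff ψ holds at every accessible world, and Dia ψ holds iff ψ holds at some accessible world.
Let φ = not Box ((r or q) or not q). Evaluate φ at each world:
  w0 (successors {w0, w2, w3}): φ is false.
  w1 (successors {w0, w1}): φ is false.
  w2 (successors {w2}): φ is false.
  w3 (successors {w0, w2, w3, w4}): φ is false.
  w4 (successors {w3, w4}): φ is false.
For instance, at w2:
  At w2: Box ((r or q) or not q) is true, so not Box ((r or q) or not q) is false.
    At w2: Box ((r or q) or not q) requires (r or q) or not q at every successor {w2}.
      At w2: (r or q) or not q is true.
    So Box ((r or q) or not q) is true at w2.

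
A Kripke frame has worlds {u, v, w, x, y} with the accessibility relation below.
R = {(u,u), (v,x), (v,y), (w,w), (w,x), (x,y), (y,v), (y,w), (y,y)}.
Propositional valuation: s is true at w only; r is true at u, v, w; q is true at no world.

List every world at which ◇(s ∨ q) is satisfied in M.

w, y

Let φ = ◇(s ∨ q). Evaluate φ at each world:
  u (successors {u}): φ is false.
  v (successors {x, y}): φ is false.
  w (successors {w, x}): φ is true.
  x (successors {y}): φ is false.
  y (successors {v, w, y}): φ is true.
For instance, at w:
  At w: ◇(s ∨ q) requires s ∨ q at some successor in {w, x}.
    s ∨ q holds at w, so ◇(s ∨ q) is true at w.
Satisfying worlds: {w, y}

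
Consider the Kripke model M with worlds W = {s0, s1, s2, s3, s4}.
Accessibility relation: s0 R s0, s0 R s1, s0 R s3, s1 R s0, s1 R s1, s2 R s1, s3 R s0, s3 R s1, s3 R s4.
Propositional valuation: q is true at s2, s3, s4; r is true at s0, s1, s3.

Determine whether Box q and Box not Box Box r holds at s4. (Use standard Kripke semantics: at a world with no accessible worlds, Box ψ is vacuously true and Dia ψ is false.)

Yes

At s4: Box q is true, Box not Box Box r is true, so Box q and Box not Box Box r is true.
  At s4: no accessible worlds, so Box q holds vacuously.
  At s4: no accessible worlds, so Box not Box Box r holds vacuously.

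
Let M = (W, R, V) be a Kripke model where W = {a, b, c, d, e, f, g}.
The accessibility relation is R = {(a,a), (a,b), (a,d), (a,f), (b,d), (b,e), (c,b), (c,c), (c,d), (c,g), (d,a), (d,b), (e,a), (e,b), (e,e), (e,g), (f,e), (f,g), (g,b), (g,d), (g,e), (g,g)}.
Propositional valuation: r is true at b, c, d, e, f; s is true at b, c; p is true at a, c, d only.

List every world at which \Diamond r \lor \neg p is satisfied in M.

a, b, c, d, e, f, g

Let φ = \Diamond r \lor \neg p. Evaluate φ at each world:
  a (successors {a, b, d, f}): φ is true.
  b (successors {d, e}): φ is true.
  c (successors {b, c, d, g}): φ is true.
  d (successors {a, b}): φ is true.
  e (successors {a, b, e, g}): φ is true.
  f (successors {e, g}): φ is true.
  g (successors {b, d, e, g}): φ is true.
For instance, at f:
  At f: \Diamond r is true, \neg p is true, so \Diamond r \lor \neg p is true.
    At f: \Diamond r requires r at some successor in {e, g}.
      r holds at e, so \Diamond r is true at f.
Satisfying worlds: {a, b, c, d, e, f, g}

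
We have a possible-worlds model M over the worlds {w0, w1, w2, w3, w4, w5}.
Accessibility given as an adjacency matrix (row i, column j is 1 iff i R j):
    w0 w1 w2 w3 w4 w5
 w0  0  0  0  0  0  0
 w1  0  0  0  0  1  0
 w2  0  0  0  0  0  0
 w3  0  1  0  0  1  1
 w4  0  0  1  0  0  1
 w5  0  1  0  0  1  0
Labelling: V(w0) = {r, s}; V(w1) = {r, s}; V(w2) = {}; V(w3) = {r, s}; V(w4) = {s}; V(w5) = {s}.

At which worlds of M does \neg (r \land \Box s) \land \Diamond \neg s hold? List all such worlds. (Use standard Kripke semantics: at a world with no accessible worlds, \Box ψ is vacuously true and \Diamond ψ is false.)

w4

Let φ = \neg (r \land \Box s) \land \Diamond \neg s. Evaluate φ at each world:
  w0 (successors ∅): φ is false.
  w1 (successors {w4}): φ is false.
  w2 (successors ∅): φ is false.
  w3 (successors {w1, w4, w5}): φ is false.
  w4 (successors {w2, w5}): φ is true.
  w5 (successors {w1, w4}): φ is false.
For instance, at w4:
  At w4: \neg (r \land \Box s) is true, \Diamond \neg s is true, so \neg (r \land \Box s) \land \Diamond \neg s is true.
    At w4: r \land \Box s is false, so \neg (r \land \Box s) is true.
      At w4: r is false, \Box s is false, so r \land \Box s is false.
    At w4: \Diamond \neg s requires \neg s at some successor in {w2, w5}.
      \neg s holds at w2, so \Diamond \neg s is true at w4.
Satisfying worlds: {w4}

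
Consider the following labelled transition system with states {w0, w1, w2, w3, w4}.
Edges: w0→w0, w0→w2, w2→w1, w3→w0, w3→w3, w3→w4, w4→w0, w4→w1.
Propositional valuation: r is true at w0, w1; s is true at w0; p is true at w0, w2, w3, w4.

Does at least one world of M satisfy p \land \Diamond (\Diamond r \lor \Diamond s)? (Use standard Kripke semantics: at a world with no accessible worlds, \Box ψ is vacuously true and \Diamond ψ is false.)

Recall that \Diamond ψ holds at a world iff ψ holds at some accessible world.
Let φ = p \land \Diamond (\Diamond r \lor \Diamond s). Evaluate φ at each world:
  w0 (successors {w0, w2}): φ is true.
  w1 (successors ∅): φ is false.
  w2 (successors {w1}): φ is false.
  w3 (successors {w0, w3, w4}): φ is true.
  w4 (successors {w0, w1}): φ is true.
Detail at w0 (witness):
  At w0: p is true, \Diamond (\Diamond r \lor \Diamond s) is true, so p \land \Diamond (\Diamond r \lor \Diamond s) is true.
    At w0: \Diamond (\Diamond r \lor \Diamond s) requires \Diamond r \lor \Diamond s at some successor in {w0, w2}.
      \Diamond r \lor \Diamond s holds at w0, so \Diamond (\Diamond r \lor \Diamond s) is true at w0.

Yes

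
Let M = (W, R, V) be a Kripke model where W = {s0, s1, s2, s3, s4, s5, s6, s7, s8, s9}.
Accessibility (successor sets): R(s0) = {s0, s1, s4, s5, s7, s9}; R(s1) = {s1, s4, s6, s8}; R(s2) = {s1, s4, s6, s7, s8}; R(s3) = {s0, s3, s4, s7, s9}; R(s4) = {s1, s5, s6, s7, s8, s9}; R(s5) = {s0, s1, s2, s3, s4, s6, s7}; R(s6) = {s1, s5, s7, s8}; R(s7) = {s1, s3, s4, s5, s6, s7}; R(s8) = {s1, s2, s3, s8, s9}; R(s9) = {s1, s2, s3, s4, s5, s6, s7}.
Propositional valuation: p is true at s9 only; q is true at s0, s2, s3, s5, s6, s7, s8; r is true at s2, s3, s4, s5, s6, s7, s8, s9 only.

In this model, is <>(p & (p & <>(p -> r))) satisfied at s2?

No

At s2: <>(p & (p & <>(p -> r))) requires p & (p & <>(p -> r)) at some successor in {s1, s4, s6, s7, s8}.
  At s1: p & (p & <>(p -> r)) is false.
  At s4: p & (p & <>(p -> r)) is false.
  At s6: p & (p & <>(p -> r)) is false.
  At s7: p & (p & <>(p -> r)) is false.
  At s8: p & (p & <>(p -> r)) is false.
So <>(p & (p & <>(p -> r))) is false at s2.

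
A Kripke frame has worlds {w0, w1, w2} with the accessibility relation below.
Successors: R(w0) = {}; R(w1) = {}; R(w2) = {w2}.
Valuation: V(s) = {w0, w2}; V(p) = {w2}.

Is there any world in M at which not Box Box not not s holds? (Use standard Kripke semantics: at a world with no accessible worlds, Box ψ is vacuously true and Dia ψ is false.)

No

Recall that Box ψ holds at a world iff ψ holds at every accessible world, and Dia ψ holds iff ψ holds at some accessible world.
Let φ = not Box Box not not s. Evaluate φ at each world:
  w0 (successors ∅): φ is false.
  w1 (successors ∅): φ is false.
  w2 (successors {w2}): φ is false.
For instance, at w2:
  At w2: Box Box not not s is true, so not Box Box not not s is false.
    At w2: Box Box not not s requires Box not not s at every successor {w2}.
      At w2: Box not not s is true.
    So Box Box not not s is true at w2.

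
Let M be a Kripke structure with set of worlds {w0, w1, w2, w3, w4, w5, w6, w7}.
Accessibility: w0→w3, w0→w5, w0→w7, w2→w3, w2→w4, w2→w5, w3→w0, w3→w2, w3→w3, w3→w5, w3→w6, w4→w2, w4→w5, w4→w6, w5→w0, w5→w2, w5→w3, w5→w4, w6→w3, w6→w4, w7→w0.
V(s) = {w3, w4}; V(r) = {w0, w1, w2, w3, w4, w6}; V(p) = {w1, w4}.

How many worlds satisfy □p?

Let φ = □p. Evaluate φ at each world:
  w0 (successors {w3, w5, w7}): φ is false.
  w1 (successors ∅): φ is true.
  w2 (successors {w3, w4, w5}): φ is false.
  w3 (successors {w0, w2, w3, w5, w6}): φ is false.
  w4 (successors {w2, w5, w6}): φ is false.
  w5 (successors {w0, w2, w3, w4}): φ is false.
  w6 (successors {w3, w4}): φ is false.
  w7 (successors {w0}): φ is false.
For instance, at w0:
  At w0: □p requires p at every successor {w3, w5, w7}.
    p fails at w3, so □p is false at w0.
Satisfying worlds: {w1}

1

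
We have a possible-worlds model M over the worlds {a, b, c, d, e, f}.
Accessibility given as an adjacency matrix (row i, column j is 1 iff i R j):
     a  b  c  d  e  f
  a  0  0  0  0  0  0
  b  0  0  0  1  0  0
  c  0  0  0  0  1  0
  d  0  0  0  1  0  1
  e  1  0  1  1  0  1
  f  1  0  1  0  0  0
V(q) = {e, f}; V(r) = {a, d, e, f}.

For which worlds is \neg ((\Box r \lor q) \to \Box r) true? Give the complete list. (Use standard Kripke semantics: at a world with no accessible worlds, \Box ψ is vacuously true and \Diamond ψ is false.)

e, f

Let φ = \neg ((\Box r \lor q) \to \Box r). Evaluate φ at each world:
  a (successors ∅): φ is false.
  b (successors {d}): φ is false.
  c (successors {e}): φ is false.
  d (successors {d, f}): φ is false.
  e (successors {a, c, d, f}): φ is true.
  f (successors {a, c}): φ is true.
For instance, at b:
  At b: (\Box r \lor q) \to \Box r is true, so \neg ((\Box r \lor q) \to \Box r) is false.
    At b: \Box r \lor q is true, \Box r is true, so (\Box r \lor q) \to \Box r is true.
      At b: \Box r is true, q is false, so \Box r \lor q is true.
      At b: \Box r requires r at every successor {d}.
        At d: r is true.
      So \Box r is true at b.
Satisfying worlds: {e, f}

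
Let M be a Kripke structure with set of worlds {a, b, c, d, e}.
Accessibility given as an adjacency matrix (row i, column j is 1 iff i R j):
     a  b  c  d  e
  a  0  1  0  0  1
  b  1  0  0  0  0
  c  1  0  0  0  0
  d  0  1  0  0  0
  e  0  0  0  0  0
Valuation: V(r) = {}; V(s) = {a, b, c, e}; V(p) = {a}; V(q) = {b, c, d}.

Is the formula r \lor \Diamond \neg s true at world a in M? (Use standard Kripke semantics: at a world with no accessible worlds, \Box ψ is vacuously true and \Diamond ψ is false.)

No

Recall that \Diamond ψ holds at a world iff ψ holds at some accessible world.
At a: r is false, \Diamond \neg s is false, so r \lor \Diamond \neg s is false.
  At a: \Diamond \neg s requires \neg s at some successor in {b, e}.
    At b: \neg s is false.
    At e: \neg s is false.
  So \Diamond \neg s is false at a.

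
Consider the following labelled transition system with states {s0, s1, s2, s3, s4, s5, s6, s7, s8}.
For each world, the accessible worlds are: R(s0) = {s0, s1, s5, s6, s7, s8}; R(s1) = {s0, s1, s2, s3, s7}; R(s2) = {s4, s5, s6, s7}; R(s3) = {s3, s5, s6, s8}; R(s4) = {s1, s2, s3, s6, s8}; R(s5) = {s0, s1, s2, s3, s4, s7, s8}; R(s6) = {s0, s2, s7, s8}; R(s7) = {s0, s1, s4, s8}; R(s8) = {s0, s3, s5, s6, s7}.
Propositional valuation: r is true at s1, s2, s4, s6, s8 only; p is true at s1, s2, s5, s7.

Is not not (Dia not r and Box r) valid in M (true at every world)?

No

Let φ = not not (Dia not r and Box r). Evaluate φ at each world:
  s0 (successors {s0, s1, s5, s6, s7, s8}): φ is false.
  s1 (successors {s0, s1, s2, s3, s7}): φ is false.
  s2 (successors {s4, s5, s6, s7}): φ is false.
  s3 (successors {s3, s5, s6, s8}): φ is false.
  s4 (successors {s1, s2, s3, s6, s8}): φ is false.
  s5 (successors {s0, s1, s2, s3, s4, s7, s8}): φ is false.
  s6 (successors {s0, s2, s7, s8}): φ is false.
  s7 (successors {s0, s1, s4, s8}): φ is false.
  s8 (successors {s0, s3, s5, s6, s7}): φ is false.
Detail at s0 (counterexample):
  At s0: not (Dia not r and Box r) is true, so not not (Dia not r and Box r) is false.
    At s0: Dia not r and Box r is false, so not (Dia not r and Box r) is true.
      At s0: Dia not r is true, Box r is false, so Dia not r and Box r is false.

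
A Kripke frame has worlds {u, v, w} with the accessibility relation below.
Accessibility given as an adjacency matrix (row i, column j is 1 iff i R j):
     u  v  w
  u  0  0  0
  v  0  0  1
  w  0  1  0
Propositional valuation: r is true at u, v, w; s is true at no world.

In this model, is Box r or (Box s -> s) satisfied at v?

At v: Box r is true, Box s -> s is true, so Box r or (Box s -> s) is true.
  At v: Box r requires r at every successor {w}.
    At w: r is true.
  So Box r is true at v.
  At v: Box s is false, s is false, so Box s -> s is true.
    At v: Box s requires s at every successor {w}.
      s fails at w, so Box s is false at v.

Yes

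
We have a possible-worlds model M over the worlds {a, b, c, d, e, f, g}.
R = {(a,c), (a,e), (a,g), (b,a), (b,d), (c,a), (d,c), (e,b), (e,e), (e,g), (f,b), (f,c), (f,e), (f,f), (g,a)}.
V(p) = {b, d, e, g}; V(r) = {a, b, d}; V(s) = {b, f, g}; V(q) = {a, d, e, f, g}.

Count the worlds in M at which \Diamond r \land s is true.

3

Recall that \Diamond ψ holds at a world iff ψ holds at some accessible world.
Let φ = \Diamond r \land s. Evaluate φ at each world:
  a (successors {c, e, g}): φ is false.
  b (successors {a, d}): φ is true.
  c (successors {a}): φ is false.
  d (successors {c}): φ is false.
  e (successors {b, e, g}): φ is false.
  f (successors {b, c, e, f}): φ is true.
  g (successors {a}): φ is true.
For instance, at b:
  At b: \Diamond r is true, s is true, so \Diamond r \land s is true.
    At b: \Diamond r requires r at some successor in {a, d}.
      r holds at a, so \Diamond r is true at b.
Satisfying worlds: {b, f, g}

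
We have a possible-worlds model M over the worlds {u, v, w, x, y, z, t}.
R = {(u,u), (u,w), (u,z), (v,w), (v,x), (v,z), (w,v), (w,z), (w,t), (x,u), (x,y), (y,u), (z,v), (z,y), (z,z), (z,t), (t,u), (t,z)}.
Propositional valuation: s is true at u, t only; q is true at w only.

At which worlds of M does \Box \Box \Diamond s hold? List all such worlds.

Let φ = \Box \Box \Diamond s. Evaluate φ at each world:
  u (successors {u, w, z}): φ is false.
  v (successors {w, x, z}): φ is false.
  w (successors {v, z, t}): φ is false.
  x (successors {u, y}): φ is true.
  y (successors {u}): φ is true.
  z (successors {v, y, z, t}): φ is false.
  t (successors {u, z}): φ is false.
For instance, at z:
  At z: \Box \Box \Diamond s requires \Box \Diamond s at every successor {v, y, z, t}.
    \Box \Diamond s fails at z, so \Box \Box \Diamond s is false at z.
      At z: \Box \Diamond s requires \Diamond s at every successor {v, y, z, t}.
        \Diamond s fails at v, so \Box \Diamond s is false at z.
Satisfying worlds: {x, y}

x, y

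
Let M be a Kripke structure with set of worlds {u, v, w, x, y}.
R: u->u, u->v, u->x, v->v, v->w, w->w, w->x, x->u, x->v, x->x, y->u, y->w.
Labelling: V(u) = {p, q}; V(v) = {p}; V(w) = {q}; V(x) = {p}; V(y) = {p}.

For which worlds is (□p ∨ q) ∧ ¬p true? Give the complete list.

w

Recall that □ψ holds at a world iff ψ holds at every accessible world, and ◇ψ holds iff ψ holds at some accessible world.
Let φ = (□p ∨ q) ∧ ¬p. Evaluate φ at each world:
  u (successors {u, v, x}): φ is false.
  v (successors {v, w}): φ is false.
  w (successors {w, x}): φ is true.
  x (successors {u, v, x}): φ is false.
  y (successors {u, w}): φ is false.
For instance, at w:
  At w: □p ∨ q is true, ¬p is true, so (□p ∨ q) ∧ ¬p is true.
    At w: □p is false, q is true, so □p ∨ q is true.
      At w: □p requires p at every successor {w, x}.
        p fails at w, so □p is false at w.
Satisfying worlds: {w}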